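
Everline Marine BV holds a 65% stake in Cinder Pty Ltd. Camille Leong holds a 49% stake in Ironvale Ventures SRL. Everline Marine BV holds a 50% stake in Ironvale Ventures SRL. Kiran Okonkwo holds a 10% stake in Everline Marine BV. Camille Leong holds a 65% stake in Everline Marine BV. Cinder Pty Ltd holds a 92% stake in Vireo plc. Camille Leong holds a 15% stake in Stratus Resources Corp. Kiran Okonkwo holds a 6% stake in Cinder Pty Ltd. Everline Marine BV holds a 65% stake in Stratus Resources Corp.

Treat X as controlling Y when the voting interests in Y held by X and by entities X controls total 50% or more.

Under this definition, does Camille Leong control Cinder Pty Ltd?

Yes

Camille holds 65% of Everline, so Camille controls Everline.
Everline holds 65% of Cinder, so Camille controls Cinder.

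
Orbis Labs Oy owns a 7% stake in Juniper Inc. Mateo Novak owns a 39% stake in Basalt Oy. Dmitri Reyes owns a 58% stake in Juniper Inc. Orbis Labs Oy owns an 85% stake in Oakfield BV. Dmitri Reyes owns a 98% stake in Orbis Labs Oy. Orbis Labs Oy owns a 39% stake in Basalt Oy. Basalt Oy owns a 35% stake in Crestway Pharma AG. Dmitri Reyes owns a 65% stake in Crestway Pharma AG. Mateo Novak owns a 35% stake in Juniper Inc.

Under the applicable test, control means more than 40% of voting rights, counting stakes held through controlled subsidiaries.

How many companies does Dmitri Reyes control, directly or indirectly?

Dmitri holds 98% of Orbis, so Dmitri controls Orbis.
Orbis and Dmitri together hold 7% + 58% = 65% of Juniper, so Dmitri controls Juniper.
Orbis holds 85% of Oakfield, so Dmitri controls Oakfield.
Dmitri holds 65% of Crestway, so Dmitri controls Crestway.
No other company's threshold is met.
Dmitri controls 4 companies.

4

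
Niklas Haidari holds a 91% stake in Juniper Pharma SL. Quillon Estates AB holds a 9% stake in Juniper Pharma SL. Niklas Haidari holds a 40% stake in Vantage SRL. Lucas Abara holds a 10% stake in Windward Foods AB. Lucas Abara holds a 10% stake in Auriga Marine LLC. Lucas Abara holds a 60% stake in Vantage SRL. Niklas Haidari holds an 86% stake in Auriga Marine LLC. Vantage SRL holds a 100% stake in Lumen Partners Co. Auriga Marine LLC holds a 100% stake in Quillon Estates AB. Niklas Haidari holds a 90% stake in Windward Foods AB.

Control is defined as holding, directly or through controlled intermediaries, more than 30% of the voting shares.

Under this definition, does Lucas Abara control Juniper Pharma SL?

No

Lucas holds 60% of Vantage, so Lucas controls Vantage.
Vantage holds 100% of Lumen, so Lucas controls Lumen.
Neither Lucas nor any entity Lucas controls holds any voting interest in Juniper.
So Lucas does not control Juniper.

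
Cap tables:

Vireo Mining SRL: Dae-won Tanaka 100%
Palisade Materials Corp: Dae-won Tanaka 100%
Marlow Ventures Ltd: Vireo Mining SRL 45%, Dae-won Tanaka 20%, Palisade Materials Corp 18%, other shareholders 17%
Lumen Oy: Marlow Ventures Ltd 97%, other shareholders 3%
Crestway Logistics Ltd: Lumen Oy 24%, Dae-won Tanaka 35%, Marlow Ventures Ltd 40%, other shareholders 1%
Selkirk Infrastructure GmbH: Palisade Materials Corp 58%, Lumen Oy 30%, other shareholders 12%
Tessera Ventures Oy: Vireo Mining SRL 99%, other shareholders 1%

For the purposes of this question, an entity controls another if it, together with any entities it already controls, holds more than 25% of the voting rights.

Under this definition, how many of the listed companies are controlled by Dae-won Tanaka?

7

Dae-won holds 100% of Vireo, so Dae-won controls Vireo.
Dae-won holds 100% of Palisade, so Dae-won controls Palisade.
Vireo and Dae-won and Palisade together hold 45% + 20% + 18% = 83% of Marlow, so Dae-won controls Marlow.
Marlow holds 97% of Lumen, so Dae-won controls Lumen.
Lumen and Dae-won and Marlow together hold 24% + 35% + 40% = 99% of Crestway, so Dae-won controls Crestway.
Palisade and Lumen together hold 58% + 30% = 88% of Selkirk, so Dae-won controls Selkirk.
Vireo holds 99% of Tessera, so Dae-won controls Tessera.
Dae-won controls 7 companies.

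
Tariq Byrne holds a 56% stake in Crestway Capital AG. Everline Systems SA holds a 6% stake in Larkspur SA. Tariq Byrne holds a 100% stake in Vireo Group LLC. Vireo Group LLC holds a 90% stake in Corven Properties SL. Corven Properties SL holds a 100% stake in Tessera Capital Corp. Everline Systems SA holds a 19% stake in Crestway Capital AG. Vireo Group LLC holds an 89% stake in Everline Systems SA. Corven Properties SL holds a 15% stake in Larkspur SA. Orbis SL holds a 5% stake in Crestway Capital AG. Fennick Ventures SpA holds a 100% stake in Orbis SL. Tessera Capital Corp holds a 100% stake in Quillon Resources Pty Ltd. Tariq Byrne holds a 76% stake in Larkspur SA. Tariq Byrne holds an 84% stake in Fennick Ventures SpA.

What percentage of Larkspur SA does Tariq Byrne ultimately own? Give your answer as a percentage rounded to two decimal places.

Tariq reaches Larkspur along 3 paths.
Via Vireo → Everline: 100% × 89% × 6% = 5.34%.
Via Vireo → Corven: 100% × 90% × 15% = 13.5%.
Direct stake: 76% = 76%.
Total: 5.34% + 13.5% + 76% = 94.84%.

94.84%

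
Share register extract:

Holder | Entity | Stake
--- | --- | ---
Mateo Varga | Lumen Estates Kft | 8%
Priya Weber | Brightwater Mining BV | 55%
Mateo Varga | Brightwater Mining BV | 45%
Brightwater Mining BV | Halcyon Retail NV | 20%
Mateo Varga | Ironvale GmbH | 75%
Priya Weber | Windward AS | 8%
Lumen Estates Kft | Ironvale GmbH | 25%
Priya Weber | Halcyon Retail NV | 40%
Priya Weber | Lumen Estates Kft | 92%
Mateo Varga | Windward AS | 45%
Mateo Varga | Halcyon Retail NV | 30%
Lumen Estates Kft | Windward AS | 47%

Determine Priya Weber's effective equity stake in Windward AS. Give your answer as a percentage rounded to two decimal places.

51.24%

Priya reaches Windward along 2 paths.
Direct stake: 8% = 8%.
Via Lumen: 92% × 47% = 43.24%.
Total: 8% + 43.24% = 51.24%.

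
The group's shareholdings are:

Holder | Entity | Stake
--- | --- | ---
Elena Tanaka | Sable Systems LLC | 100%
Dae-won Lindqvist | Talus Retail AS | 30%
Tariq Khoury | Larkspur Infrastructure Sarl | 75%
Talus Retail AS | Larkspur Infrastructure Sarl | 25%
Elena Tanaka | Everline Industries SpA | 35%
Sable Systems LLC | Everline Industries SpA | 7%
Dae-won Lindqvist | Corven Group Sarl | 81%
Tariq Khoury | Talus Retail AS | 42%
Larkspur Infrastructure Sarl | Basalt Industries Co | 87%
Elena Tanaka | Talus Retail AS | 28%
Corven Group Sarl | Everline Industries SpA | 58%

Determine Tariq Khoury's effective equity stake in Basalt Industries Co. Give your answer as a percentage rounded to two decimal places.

Tariq reaches Basalt along 2 paths.
Via Talus → Larkspur: 42% × 25% × 87% = 9.135%.
Via Larkspur: 75% × 87% = 65.25%.
Total: 9.135% + 65.25% = 74.385%.
Rounded: 74.39%.

74.39%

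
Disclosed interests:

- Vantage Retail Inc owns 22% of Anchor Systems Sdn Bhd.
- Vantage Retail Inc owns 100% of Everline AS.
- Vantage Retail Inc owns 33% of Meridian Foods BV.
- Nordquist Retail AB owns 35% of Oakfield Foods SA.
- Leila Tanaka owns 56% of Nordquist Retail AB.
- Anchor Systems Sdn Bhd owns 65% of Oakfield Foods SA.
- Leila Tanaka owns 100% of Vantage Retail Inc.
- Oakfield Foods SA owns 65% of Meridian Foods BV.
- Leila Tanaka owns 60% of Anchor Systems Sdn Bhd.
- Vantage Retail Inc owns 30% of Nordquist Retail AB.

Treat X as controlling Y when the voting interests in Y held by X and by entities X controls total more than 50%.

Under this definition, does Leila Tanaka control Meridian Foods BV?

Leila holds 100% of Vantage, so Leila controls Vantage.
Vantage and Leila together hold 22% + 60% = 82% of Anchor, so Leila controls Anchor.
Vantage and Leila together hold 30% + 56% = 86% of Nordquist, so Leila controls Nordquist.
Anchor and Nordquist together hold 65% + 35% = 100% of Oakfield, so Leila controls Oakfield.
Oakfield and Vantage together hold 65% + 33% = 98% of Meridian, so Leila controls Meridian.

Yes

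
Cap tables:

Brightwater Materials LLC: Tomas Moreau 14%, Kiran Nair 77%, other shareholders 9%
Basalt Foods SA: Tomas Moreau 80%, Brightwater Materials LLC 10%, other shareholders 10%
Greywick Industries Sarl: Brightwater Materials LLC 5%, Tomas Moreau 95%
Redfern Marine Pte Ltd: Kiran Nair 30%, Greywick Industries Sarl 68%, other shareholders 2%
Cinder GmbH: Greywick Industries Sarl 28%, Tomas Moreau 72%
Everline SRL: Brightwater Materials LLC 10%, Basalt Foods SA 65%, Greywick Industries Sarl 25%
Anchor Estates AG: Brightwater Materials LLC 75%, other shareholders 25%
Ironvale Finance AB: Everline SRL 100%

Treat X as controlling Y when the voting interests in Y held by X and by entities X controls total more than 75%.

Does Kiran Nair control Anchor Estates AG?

Kiran holds 77% of Brightwater, so Kiran controls Brightwater.
In Anchor, Kiran's side holds only 75%, not > 75%.
So Kiran does not control Anchor.

No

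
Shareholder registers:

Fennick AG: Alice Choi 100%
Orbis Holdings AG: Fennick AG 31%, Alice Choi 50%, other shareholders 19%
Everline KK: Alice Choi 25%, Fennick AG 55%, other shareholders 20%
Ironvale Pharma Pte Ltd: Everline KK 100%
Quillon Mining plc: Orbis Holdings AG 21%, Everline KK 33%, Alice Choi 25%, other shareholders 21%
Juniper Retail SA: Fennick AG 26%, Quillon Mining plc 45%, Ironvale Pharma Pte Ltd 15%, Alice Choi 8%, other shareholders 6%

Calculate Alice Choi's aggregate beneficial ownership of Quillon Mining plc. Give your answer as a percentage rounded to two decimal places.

68.41%

Alice reaches Quillon along 5 paths.
Via Fennick → Orbis: 100% × 31% × 21% = 6.51%.
Via Orbis: 50% × 21% = 10.5%.
Via Everline: 25% × 33% = 8.25%.
Via Fennick → Everline: 100% × 55% × 33% = 18.15%.
Direct stake: 25% = 25%.
Total: 6.51% + 10.5% + 8.25% + 18.15% + 25% = 68.41%.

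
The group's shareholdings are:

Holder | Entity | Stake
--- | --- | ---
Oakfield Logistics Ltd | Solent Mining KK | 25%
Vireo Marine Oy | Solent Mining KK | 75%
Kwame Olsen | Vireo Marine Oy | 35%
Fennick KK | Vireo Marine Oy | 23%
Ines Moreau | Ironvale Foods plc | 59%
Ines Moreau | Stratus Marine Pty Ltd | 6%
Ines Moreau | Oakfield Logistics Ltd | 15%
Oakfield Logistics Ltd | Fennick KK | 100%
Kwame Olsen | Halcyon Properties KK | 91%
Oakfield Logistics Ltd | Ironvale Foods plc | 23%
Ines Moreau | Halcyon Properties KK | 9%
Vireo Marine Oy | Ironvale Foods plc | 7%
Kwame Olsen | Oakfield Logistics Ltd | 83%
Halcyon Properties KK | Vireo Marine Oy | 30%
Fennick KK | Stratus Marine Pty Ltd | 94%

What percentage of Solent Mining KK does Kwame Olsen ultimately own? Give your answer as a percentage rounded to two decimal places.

81.79%

Kwame reaches Solent along 4 paths.
Via Vireo: 35% × 75% = 26.25%.
Via Oakfield → Fennick → Vireo: 83% × 100% × 23% × 75% = 14.3175%.
Via Halcyon → Vireo: 91% × 30% × 75% = 20.475%.
Via Oakfield: 83% × 25% = 20.75%.
Total: 26.25% + 14.3175% + 20.475% + 20.75% = 81.7925%.
Rounded: 81.79%.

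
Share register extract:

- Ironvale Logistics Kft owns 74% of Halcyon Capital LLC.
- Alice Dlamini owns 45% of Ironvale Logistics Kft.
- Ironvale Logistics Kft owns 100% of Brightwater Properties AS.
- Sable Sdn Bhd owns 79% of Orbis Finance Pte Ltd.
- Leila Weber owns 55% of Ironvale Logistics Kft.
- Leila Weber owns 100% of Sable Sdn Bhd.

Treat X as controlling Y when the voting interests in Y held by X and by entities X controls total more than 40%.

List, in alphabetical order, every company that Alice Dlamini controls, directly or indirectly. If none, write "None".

Brightwater Properties AS, Halcyon Capital LLC, Ironvale Logistics Kft

Alice holds 45% of Ironvale, so Alice controls Ironvale.
Ironvale holds 100% of Brightwater, so Alice controls Brightwater.
Ironvale holds 74% of Halcyon, so Alice controls Halcyon.
No other company's threshold is met.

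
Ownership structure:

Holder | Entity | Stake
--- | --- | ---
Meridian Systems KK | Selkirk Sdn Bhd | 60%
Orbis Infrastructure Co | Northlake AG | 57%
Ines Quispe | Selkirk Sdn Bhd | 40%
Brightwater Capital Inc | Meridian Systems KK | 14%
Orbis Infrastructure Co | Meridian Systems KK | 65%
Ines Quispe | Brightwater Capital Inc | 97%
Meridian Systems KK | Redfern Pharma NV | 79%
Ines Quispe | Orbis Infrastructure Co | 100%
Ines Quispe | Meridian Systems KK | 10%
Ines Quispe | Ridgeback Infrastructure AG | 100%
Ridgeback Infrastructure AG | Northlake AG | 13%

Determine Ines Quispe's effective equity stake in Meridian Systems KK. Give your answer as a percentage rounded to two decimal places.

88.58%

Ines reaches Meridian along 3 paths.
Direct stake: 10% = 10%.
Via Orbis: 100% × 65% = 65%.
Via Brightwater: 97% × 14% = 13.58%.
Total: 10% + 65% + 13.58% = 88.58%.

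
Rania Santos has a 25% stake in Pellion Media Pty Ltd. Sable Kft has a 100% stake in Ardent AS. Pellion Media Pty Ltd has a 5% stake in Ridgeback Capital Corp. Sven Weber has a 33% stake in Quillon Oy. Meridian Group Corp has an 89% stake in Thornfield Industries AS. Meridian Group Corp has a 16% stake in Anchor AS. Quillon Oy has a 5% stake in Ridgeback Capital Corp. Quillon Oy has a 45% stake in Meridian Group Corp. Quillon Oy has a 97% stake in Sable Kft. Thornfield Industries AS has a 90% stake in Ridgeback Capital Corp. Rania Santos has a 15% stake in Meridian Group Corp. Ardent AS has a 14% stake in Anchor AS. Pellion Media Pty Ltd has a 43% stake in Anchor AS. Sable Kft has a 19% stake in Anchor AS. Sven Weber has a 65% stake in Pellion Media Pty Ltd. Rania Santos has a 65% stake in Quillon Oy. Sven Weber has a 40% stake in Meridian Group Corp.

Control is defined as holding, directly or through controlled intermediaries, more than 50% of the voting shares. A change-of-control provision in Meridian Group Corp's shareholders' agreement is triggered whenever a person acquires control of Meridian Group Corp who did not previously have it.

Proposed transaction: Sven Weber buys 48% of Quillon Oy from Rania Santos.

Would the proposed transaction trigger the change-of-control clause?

Yes

The purchase adds only to Sven's holdings (Rania's stake shrinks), so Sven is the only person who could newly come to control Meridian.
Sven holds 65% of Pellion, so Sven controls Pellion.
In Meridian, Sven's side holds only 40%, not > 50%.
So before the transaction, Sven does not control Meridian.
After the purchase, Sven's direct stake in Quillon rises to 33% + 48% = 81%, and Rania's stake falls to 17%.
Sven holds 81% of Quillon, so Sven controls Quillon.
Sven and Quillon together hold 40% + 45% = 85% of Meridian, so Sven controls Meridian.
Sven did not control Meridian before and does after, so the clause is triggered.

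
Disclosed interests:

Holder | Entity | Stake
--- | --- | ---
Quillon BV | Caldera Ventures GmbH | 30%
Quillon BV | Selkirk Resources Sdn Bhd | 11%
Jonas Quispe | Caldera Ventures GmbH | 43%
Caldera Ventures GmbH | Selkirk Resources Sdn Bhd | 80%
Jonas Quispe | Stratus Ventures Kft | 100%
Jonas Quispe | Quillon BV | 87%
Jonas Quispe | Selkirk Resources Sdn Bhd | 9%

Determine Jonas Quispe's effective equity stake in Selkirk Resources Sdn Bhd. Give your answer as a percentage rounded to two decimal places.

73.85%

Jonas reaches Selkirk along 4 paths.
Via Quillon → Caldera: 87% × 30% × 80% = 20.88%.
Via Caldera: 43% × 80% = 34.4%.
Via Quillon: 87% × 11% = 9.57%.
Direct stake: 9% = 9%.
Total: 20.88% + 34.4% + 9.57% + 9% = 73.85%.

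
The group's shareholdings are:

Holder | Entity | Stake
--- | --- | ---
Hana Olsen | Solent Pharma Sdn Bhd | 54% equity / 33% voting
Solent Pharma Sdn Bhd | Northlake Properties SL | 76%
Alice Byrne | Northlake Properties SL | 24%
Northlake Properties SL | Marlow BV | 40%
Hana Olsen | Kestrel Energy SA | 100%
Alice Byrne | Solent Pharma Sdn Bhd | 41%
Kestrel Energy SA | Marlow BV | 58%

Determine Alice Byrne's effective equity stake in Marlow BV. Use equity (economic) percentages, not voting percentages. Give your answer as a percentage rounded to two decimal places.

Alice reaches Marlow along 2 paths.
Via Northlake: 24% × 40% = 9.6%.
Via Solent → Northlake: 41% × 76% × 40% = 12.464%.
Total: 9.6% + 12.464% = 22.064%.
Rounded: 22.06%.

22.06%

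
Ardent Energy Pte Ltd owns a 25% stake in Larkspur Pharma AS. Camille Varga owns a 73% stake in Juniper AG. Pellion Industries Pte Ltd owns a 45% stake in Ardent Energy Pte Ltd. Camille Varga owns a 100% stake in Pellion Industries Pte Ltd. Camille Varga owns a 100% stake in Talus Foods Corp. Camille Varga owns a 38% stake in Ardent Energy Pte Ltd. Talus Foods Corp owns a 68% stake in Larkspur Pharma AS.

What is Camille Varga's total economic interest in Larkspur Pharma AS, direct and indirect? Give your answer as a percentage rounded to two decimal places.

88.75%

Camille reaches Larkspur along 3 paths.
Via Talus: 100% × 68% = 68%.
Via Pellion → Ardent: 100% × 45% × 25% = 11.25%.
Via Ardent: 38% × 25% = 9.5%.
Total: 68% + 11.25% + 9.5% = 88.75%.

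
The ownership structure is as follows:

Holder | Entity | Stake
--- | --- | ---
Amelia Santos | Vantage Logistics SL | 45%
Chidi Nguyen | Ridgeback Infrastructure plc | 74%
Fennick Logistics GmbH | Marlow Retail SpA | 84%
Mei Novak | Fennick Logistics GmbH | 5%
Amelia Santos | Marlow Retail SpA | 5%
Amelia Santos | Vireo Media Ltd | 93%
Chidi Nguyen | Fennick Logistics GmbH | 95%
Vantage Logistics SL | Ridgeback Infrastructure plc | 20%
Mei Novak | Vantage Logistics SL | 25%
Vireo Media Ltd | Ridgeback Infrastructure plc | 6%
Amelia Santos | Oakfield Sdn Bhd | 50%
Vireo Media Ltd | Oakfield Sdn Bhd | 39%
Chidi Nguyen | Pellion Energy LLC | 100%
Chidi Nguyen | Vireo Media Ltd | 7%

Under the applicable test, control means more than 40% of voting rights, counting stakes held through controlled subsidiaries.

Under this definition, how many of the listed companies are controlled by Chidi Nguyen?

4

Chidi holds 95% of Fennick, so Chidi controls Fennick.
Fennick holds 84% of Marlow, so Chidi controls Marlow.
Chidi holds 100% of Pellion, so Chidi controls Pellion.
Chidi holds 74% of Ridgeback, so Chidi controls Ridgeback.
No other company's threshold is met.
Chidi controls 4 companies.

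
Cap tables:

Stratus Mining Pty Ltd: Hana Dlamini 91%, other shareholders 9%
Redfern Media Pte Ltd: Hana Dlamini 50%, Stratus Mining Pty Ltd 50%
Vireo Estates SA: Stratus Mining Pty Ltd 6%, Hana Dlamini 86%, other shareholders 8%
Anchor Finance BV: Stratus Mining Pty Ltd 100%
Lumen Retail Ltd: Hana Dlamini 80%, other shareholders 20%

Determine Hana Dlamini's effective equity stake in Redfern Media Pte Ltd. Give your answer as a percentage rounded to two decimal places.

95.50%

Hana reaches Redfern along 2 paths.
Direct stake: 50% = 50%.
Via Stratus: 91% × 50% = 45.5%.
Total: 50% + 45.5% = 95.5%.
Rounded: 95.50%.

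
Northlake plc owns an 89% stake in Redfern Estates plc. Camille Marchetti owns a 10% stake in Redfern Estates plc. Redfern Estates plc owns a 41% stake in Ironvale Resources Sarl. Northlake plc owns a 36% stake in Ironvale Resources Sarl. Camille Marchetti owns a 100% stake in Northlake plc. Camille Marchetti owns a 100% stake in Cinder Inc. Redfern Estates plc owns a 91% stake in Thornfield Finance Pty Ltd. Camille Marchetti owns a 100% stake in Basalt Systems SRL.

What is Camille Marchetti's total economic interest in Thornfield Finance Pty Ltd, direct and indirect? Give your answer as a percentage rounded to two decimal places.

90.09%

Camille reaches Thornfield along 2 paths.
Via Redfern: 10% × 91% = 9.1%.
Via Northlake → Redfern: 100% × 89% × 91% = 80.99%.
Total: 9.1% + 80.99% = 90.09%.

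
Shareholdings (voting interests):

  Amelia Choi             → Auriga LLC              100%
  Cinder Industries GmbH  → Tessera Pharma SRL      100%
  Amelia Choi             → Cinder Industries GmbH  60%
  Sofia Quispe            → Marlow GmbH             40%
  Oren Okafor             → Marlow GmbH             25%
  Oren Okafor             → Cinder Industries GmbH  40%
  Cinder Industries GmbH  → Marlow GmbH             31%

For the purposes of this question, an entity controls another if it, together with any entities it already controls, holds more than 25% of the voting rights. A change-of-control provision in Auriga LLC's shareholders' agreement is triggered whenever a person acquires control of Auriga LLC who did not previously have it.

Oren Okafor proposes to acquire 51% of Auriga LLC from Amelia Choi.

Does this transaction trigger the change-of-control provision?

Yes

The purchase adds only to Oren's holdings (Amelia's stake shrinks), so Oren is the only person who could newly come to control Auriga.
Oren holds 40% of Cinder, so Oren controls Cinder.
Cinder and Oren together hold 31% + 25% = 56% of Marlow, so Oren controls Marlow.
Cinder holds 100% of Tessera, so Oren controls Tessera.
Neither Oren nor any entity Oren controls holds any voting interest in Auriga.
So before the transaction, Oren does not control Auriga.
After the purchase, Oren holds 51% of Auriga directly, and Amelia's stake falls to 49%.
Oren holds 51% of Auriga, so Oren controls Auriga.
Oren did not control Auriga before and does after, so the clause is triggered.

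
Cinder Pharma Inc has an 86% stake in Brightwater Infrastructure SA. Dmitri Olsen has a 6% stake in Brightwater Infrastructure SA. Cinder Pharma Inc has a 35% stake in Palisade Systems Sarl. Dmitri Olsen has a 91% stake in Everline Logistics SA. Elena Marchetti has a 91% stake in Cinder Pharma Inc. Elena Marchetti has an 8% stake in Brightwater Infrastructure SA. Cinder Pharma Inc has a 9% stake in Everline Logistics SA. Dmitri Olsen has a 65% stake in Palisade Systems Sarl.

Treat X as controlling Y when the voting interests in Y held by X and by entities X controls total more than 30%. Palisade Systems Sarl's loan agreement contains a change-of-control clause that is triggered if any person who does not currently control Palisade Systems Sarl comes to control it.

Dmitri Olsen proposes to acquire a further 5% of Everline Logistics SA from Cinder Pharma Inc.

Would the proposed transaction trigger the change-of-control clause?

The purchase adds only to Dmitri's holdings (Cinder's stake shrinks), so Dmitri is the only person who could newly come to control Palisade.
Dmitri holds 65% of Palisade, so Dmitri controls Palisade.
So Dmitri already controls Palisade before the transaction.
After the purchase, Dmitri's direct stake in Everline rises to 91% + 5% = 96%, and Cinder's stake falls to 4%.
Dmitri controlled Palisade already, so this is not a new person acquiring control; every other person's position is unchanged or reduced.
No new person acquires control, so the clause is not triggered.

No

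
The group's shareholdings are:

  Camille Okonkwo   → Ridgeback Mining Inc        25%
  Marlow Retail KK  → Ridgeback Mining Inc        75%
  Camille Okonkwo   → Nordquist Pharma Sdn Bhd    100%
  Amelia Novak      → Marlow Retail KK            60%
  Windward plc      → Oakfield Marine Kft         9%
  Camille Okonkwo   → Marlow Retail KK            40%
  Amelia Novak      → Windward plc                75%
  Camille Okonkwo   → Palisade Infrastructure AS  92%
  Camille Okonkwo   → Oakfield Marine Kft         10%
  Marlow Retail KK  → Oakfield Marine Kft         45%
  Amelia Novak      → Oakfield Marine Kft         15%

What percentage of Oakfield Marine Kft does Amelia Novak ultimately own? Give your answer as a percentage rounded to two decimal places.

48.75%

Amelia reaches Oakfield along 3 paths.
Direct stake: 15% = 15%.
Via Marlow: 60% × 45% = 27%.
Via Windward: 75% × 9% = 6.75%.
Total: 15% + 27% + 6.75% = 48.75%.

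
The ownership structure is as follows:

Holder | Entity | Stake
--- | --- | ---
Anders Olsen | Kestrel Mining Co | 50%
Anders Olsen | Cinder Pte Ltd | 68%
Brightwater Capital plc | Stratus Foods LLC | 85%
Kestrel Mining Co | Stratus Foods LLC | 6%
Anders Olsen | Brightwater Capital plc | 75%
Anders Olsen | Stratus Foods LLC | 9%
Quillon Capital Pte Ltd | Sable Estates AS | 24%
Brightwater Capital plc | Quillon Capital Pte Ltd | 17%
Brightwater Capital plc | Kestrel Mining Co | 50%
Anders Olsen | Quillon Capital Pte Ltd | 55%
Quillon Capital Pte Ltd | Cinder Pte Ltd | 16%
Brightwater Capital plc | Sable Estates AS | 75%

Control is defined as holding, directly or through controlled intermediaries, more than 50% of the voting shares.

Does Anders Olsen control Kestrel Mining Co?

Anders holds 75% of Brightwater, so Anders controls Brightwater.
Anders and Brightwater together hold 50% + 50% = 100% of Kestrel, so Anders controls Kestrel.

Yes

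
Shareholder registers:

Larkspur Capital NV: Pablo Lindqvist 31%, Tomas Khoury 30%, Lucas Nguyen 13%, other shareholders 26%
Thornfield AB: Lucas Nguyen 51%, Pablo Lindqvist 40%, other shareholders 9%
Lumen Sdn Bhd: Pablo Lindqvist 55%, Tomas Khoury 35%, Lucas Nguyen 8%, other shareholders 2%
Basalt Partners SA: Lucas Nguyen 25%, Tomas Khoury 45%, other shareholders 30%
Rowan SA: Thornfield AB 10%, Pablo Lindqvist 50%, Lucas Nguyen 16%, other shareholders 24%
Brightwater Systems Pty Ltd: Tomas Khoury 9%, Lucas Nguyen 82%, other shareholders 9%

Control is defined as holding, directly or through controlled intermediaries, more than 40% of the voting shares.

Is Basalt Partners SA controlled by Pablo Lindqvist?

No

Pablo holds 55% of Lumen, so Pablo controls Lumen.
Pablo holds 50% of Rowan, so Pablo controls Rowan.
Neither Pablo nor any entity Pablo controls holds any voting interest in Basalt.
So Pablo does not control Basalt.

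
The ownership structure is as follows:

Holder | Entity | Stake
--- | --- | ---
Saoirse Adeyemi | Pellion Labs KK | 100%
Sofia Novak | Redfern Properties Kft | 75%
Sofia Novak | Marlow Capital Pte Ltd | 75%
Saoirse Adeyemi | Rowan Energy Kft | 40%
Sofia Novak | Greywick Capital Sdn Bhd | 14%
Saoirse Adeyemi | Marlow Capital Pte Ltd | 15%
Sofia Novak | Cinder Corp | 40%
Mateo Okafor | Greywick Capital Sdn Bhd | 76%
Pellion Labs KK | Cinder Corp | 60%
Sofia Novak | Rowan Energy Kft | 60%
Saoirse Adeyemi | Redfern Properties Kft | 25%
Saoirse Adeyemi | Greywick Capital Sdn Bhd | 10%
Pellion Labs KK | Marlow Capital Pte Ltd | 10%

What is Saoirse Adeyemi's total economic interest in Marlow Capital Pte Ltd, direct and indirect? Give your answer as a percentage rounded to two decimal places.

Saoirse reaches Marlow along 2 paths.
Direct stake: 15% = 15%.
Via Pellion: 100% × 10% = 10%.
Total: 15% + 10% = 25%.
Rounded: 25.00%.

25.00%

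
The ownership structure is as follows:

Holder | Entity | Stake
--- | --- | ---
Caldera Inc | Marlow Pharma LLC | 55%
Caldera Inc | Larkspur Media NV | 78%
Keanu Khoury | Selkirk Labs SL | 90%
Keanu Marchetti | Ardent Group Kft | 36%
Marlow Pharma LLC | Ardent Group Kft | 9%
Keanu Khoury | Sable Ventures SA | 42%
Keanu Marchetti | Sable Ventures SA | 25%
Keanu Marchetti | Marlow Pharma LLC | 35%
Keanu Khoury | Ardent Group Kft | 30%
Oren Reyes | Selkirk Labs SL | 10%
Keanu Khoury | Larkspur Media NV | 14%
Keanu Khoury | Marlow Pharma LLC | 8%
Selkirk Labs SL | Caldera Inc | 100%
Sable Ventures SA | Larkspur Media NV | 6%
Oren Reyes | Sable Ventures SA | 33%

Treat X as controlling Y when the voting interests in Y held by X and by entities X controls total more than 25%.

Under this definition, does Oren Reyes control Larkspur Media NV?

No

Oren holds 33% of Sable, so Oren controls Sable.
In Larkspur, Oren's side holds only 6%, not > 25%.
So Oren does not control Larkspur.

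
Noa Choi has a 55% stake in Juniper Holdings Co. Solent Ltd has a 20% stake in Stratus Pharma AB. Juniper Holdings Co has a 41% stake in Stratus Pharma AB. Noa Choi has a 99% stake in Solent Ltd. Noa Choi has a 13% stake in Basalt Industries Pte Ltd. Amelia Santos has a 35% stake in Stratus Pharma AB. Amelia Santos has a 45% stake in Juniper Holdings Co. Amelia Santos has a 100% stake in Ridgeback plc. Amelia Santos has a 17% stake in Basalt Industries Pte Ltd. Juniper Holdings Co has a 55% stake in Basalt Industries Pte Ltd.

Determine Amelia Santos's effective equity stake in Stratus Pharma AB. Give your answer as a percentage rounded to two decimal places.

53.45%

Amelia reaches Stratus along 2 paths.
Via Juniper: 45% × 41% = 18.45%.
Direct stake: 35% = 35%.
Total: 18.45% + 35% = 53.45%.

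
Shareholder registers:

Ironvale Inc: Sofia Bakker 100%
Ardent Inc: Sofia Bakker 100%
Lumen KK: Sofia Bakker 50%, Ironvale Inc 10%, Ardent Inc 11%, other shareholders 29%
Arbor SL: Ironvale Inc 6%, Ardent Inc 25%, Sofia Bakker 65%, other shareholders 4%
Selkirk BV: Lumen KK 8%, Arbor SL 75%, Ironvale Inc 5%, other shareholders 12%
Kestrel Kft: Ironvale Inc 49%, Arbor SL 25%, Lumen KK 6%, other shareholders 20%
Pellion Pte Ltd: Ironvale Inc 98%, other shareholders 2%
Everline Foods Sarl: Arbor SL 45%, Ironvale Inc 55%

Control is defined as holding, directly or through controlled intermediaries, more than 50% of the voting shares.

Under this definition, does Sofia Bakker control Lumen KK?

Sofia holds 100% of Ardent, so Sofia controls Ardent.
Sofia holds 100% of Ironvale, so Sofia controls Ironvale.
Sofia and Ironvale and Ardent together hold 50% + 10% + 11% = 71% of Lumen, so Sofia controls Lumen.

Yes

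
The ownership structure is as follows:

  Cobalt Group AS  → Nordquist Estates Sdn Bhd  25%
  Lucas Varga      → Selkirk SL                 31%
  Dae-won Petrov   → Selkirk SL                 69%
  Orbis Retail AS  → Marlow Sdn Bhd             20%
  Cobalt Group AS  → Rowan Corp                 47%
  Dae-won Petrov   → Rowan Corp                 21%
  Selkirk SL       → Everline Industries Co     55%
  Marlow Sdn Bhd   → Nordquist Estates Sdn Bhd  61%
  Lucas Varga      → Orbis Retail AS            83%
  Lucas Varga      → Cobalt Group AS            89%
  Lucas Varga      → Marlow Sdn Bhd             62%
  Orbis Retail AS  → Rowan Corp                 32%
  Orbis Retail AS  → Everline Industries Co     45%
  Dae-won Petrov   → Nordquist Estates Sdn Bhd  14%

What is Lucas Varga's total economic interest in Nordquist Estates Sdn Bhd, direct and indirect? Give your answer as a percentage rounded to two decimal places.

Lucas reaches Nordquist along 3 paths.
Via Cobalt: 89% × 25% = 22.25%.
Via Orbis → Marlow: 83% × 20% × 61% = 10.126%.
Via Marlow: 62% × 61% = 37.82%.
Total: 22.25% + 10.126% + 37.82% = 70.196%.
Rounded: 70.20%.

70.20%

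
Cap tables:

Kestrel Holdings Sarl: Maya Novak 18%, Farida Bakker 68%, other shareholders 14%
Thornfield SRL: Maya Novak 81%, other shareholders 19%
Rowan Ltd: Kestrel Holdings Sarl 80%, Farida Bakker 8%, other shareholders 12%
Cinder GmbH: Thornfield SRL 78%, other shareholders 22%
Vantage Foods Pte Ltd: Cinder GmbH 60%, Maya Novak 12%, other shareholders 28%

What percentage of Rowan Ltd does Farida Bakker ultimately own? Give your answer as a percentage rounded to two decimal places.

62.40%

Farida reaches Rowan along 2 paths.
Via Kestrel: 68% × 80% = 54.4%.
Direct stake: 8% = 8%.
Total: 54.4% + 8% = 62.4%.
Rounded: 62.40%.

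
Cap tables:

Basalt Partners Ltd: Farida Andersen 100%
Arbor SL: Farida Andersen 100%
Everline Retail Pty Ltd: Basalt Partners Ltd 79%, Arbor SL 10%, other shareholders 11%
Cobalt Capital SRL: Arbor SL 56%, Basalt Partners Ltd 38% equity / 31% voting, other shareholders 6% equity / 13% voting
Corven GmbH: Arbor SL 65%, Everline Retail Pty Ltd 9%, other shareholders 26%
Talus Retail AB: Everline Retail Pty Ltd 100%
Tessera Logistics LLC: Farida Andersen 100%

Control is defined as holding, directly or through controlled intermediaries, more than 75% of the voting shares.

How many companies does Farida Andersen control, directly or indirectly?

Farida holds 100% of Basalt, so Farida controls Basalt.
Farida holds 100% of Arbor, so Farida controls Arbor.
Basalt and Arbor together hold 79% + 10% = 89% of Everline, so Farida controls Everline.
Arbor and Basalt together hold 56% + 31% = 87% of Cobalt, so Farida controls Cobalt.
Everline holds 100% of Talus, so Farida controls Talus.
Farida holds 100% of Tessera, so Farida controls Tessera.
No other company's threshold is met.
Farida controls 6 companies.

6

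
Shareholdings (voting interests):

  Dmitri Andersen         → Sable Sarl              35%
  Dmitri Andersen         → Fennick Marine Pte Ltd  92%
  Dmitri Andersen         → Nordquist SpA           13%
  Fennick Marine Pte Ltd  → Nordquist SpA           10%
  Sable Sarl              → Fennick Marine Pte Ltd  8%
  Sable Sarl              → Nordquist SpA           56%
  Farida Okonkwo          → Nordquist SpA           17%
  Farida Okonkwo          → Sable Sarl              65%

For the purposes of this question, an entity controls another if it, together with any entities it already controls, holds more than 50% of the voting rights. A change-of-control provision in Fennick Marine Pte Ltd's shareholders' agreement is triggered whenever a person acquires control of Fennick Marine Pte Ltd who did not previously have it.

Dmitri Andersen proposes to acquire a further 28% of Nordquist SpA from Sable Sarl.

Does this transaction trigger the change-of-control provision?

The purchase adds only to Dmitri's holdings (Sable's stake shrinks), so Dmitri is the only person who could newly come to control Fennick.
Dmitri holds 92% of Fennick, so Dmitri controls Fennick.
So Dmitri already controls Fennick before the transaction.
After the purchase, Dmitri's direct stake in Nordquist rises to 13% + 28% = 41%, and Sable's stake falls to 28%.
Dmitri controlled Fennick already, so this is not a new person acquiring control; every other person's position is unchanged or reduced.
No new person acquires control, so the clause is not triggered.

No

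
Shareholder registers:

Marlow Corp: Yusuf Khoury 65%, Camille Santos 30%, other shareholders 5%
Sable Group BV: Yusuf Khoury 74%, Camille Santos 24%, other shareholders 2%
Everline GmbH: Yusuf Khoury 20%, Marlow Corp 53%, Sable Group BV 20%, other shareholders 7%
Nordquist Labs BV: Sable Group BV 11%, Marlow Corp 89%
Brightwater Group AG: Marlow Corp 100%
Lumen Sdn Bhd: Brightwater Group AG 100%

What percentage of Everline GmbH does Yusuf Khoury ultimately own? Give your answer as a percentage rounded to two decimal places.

Yusuf reaches Everline along 3 paths.
Direct stake: 20% = 20%.
Via Marlow: 65% × 53% = 34.45%.
Via Sable: 74% × 20% = 14.8%.
Total: 20% + 34.45% + 14.8% = 69.25%.

69.25%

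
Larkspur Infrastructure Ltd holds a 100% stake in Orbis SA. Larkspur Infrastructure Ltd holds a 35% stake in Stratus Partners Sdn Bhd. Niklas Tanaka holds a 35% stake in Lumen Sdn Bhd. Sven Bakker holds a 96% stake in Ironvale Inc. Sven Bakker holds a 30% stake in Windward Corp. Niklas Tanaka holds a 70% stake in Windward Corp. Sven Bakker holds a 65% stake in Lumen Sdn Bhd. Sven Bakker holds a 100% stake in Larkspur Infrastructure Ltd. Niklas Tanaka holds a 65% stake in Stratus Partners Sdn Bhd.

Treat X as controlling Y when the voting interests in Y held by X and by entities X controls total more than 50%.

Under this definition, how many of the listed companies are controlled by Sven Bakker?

Sven holds 100% of Larkspur, so Sven controls Larkspur.
Sven holds 96% of Ironvale, so Sven controls Ironvale.
Larkspur holds 100% of Orbis, so Sven controls Orbis.
Sven holds 65% of Lumen, so Sven controls Lumen.
No other company's threshold is met.
Sven controls 4 companies.

4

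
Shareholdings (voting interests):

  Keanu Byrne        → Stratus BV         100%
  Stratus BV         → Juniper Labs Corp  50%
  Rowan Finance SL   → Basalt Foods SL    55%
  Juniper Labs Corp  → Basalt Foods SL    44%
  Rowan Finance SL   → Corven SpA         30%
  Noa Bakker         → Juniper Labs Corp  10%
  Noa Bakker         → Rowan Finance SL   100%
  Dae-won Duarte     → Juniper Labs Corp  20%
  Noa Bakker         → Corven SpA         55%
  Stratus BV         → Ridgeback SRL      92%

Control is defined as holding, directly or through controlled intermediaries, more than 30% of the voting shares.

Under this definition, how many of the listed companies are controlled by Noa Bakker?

3

Noa holds 100% of Rowan, so Noa controls Rowan.
Rowan holds 55% of Basalt, so Noa controls Basalt.
Noa and Rowan together hold 55% + 30% = 85% of Corven, so Noa controls Corven.
No other company's threshold is met.
Noa controls 3 companies.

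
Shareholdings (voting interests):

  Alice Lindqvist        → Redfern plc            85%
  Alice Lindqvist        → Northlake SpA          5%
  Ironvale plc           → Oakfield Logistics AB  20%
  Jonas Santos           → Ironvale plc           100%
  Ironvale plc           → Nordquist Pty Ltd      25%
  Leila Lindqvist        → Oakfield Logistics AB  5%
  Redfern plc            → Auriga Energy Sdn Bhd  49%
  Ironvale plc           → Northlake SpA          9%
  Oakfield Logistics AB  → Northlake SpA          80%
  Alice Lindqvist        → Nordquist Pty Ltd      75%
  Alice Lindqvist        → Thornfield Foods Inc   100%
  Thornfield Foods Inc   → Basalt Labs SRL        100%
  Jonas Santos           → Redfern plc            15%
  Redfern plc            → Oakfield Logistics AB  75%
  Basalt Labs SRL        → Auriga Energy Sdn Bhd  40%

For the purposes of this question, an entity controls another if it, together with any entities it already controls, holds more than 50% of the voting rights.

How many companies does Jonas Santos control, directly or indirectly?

Jonas holds 100% of Ironvale, so Jonas controls Ironvale.
No other company's threshold is met.
Jonas controls 1 company.

1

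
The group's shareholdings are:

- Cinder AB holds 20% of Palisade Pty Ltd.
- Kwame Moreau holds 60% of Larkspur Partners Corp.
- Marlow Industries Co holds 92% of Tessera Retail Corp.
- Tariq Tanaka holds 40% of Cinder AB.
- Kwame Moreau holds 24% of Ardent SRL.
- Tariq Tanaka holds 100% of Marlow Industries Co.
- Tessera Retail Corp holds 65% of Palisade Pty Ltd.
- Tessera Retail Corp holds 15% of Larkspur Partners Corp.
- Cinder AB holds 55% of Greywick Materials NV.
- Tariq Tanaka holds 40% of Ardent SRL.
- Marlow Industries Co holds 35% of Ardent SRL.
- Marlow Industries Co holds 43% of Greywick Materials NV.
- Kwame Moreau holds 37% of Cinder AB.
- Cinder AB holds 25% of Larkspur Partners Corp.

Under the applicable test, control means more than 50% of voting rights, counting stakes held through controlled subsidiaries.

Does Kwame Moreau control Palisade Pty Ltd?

Kwame holds 60% of Larkspur, so Kwame controls Larkspur.
Neither Kwame nor any entity Kwame controls holds any voting interest in Palisade.
So Kwame does not control Palisade.

No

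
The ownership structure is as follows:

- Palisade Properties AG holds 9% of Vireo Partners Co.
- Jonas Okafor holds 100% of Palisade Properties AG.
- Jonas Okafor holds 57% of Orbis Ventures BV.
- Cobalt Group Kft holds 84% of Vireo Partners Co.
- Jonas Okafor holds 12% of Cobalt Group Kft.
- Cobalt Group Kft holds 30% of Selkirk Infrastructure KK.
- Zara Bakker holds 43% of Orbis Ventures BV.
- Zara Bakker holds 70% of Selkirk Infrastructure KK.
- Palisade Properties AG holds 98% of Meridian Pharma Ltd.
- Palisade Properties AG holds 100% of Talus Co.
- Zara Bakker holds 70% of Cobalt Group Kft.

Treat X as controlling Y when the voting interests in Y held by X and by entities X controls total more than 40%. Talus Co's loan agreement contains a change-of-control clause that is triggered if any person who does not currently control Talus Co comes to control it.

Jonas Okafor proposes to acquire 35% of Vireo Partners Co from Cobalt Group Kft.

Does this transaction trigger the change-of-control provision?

The purchase adds only to Jonas's holdings (Cobalt's stake shrinks), so Jonas is the only person who could newly come to control Talus.
Jonas holds 100% of Palisade, so Jonas controls Palisade.
Palisade holds 100% of Talus, so Jonas controls Talus.
So Jonas already controls Talus before the transaction.
After the purchase, Jonas holds 35% of Vireo directly, and Cobalt's stake falls to 49%.
Jonas controlled Talus already, so this is not a new person acquiring control; every other person's position is unchanged or reduced.
No new person acquires control, so the clause is not triggered.

No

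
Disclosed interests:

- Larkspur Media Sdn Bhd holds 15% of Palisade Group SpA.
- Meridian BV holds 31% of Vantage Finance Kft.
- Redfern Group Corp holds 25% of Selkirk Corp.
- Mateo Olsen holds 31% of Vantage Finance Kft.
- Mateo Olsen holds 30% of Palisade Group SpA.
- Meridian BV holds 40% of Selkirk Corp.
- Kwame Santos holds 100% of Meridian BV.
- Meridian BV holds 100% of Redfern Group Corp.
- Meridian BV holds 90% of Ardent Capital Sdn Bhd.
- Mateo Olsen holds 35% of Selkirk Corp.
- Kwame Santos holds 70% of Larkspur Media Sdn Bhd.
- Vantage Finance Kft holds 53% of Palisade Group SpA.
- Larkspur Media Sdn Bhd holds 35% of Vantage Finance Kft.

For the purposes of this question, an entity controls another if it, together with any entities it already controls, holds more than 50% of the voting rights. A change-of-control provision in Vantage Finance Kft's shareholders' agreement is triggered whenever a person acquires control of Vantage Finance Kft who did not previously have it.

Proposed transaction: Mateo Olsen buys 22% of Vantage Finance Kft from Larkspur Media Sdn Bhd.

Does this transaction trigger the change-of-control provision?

The purchase adds only to Mateo's holdings (Larkspur's stake shrinks), so Mateo is the only person who could newly come to control Vantage.
Mateo's largest direct stake is 35% in Selkirk, which does not meet the threshold, so Mateo controls no company.
In Vantage, Mateo's side holds only 31%, not > 50%.
So before the transaction, Mateo does not control Vantage.
After the purchase, Mateo's direct stake in Vantage rises to 31% + 22% = 53%, and Larkspur's stake falls to 13%.
Mateo holds 53% of Vantage, so Mateo controls Vantage.
Mateo did not control Vantage before and does after, so the clause is triggered.

Yes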